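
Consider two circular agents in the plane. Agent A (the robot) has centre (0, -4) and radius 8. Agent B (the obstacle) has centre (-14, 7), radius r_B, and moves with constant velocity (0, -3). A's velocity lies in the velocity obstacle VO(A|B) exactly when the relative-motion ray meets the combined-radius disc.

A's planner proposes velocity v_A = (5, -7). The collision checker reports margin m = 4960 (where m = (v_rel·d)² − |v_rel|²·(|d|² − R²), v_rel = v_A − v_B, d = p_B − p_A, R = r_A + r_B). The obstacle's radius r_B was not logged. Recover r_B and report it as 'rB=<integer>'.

m = 4960
d = (-14, 11);  v_rel = (5, -4),  |v_rel|² = 41
v_rel×d = (5)·(11) − (-4)·(-14) = -1
since m = R²·41 − (-1)²:  R² = (1 + 4960) / 41 = 121
R = √121 = 11  ⇒  r_B = 11 − 8 = 3

rB=3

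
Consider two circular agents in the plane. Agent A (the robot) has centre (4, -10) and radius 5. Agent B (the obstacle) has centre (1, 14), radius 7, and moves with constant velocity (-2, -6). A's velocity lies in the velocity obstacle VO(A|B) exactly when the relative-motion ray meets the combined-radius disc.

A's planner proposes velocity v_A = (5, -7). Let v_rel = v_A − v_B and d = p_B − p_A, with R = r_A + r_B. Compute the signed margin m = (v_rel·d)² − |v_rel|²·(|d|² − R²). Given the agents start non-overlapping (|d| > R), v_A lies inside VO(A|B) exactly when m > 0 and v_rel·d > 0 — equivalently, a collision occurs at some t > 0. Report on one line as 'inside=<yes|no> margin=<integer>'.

d = (-3, 24),  |d|² = 585;  R = 5+7 = 12,  c = 585−12² = 441
v_rel = (7, -1),  |v_rel|² = 50;  v_rel·d = (7)·(-3) + (-1)·(24) = -45
50·t² + 90·t + 441 = 0  ⇒  m = (-45)² − 50·441 = -20025
m = -20025 < 0,  v_rel·d = -45 < 0  ⇒  outside

inside=no margin=-20025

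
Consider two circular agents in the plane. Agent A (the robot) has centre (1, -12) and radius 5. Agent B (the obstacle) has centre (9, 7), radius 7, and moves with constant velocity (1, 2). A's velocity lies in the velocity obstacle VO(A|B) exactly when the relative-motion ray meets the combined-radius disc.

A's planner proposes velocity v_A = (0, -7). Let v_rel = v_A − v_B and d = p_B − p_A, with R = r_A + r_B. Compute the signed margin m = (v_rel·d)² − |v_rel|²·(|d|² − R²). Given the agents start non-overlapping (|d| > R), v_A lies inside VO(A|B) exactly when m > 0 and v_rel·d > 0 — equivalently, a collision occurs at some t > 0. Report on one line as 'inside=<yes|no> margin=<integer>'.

d = (8, 19),  |d|² = 425;  R = 5+7 = 12,  c = 425−12² = 281
v_rel = (-1, -9),  |v_rel|² = 82;  v_rel·d = (-1)·(8) + (-9)·(19) = -179
82·t² + 358·t + 281 = 0  ⇒  m = (-179)² − 82·281 = 8999
m = 8999 > 0,  v_rel·d = -179 < 0  ⇒  outside

inside=no margin=8999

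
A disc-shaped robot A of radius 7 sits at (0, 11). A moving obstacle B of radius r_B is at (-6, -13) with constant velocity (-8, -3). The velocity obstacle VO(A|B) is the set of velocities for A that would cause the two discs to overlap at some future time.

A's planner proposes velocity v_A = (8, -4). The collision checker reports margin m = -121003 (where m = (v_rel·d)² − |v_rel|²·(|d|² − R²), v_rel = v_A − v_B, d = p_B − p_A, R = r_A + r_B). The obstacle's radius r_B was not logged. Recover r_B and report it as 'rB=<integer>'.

m = -121003
d = (-6, -24);  v_rel = (16, -1),  |v_rel|² = 257
v_rel×d = (16)·(-24) − (-1)·(-6) = -390
since m = R²·257 − (-390)²:  R² = (152100 + -121003) / 257 = 121
R = √121 = 11  ⇒  r_B = 11 − 7 = 4

rB=4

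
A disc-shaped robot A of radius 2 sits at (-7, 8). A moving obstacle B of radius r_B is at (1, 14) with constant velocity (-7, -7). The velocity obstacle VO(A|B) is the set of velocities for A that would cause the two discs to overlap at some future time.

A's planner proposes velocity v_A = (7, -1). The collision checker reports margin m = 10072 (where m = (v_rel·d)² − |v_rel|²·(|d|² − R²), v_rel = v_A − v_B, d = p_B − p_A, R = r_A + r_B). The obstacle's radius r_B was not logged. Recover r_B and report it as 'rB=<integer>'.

m = 10072
d = (8, 6);  v_rel = (14, 6),  |v_rel|² = 232
v_rel×d = (14)·(6) − (6)·(8) = 36
since m = R²·232 − 36²:  R² = (1296 + 10072) / 232 = 49
R = √49 = 7  ⇒  r_B = 7 − 2 = 5

rB=5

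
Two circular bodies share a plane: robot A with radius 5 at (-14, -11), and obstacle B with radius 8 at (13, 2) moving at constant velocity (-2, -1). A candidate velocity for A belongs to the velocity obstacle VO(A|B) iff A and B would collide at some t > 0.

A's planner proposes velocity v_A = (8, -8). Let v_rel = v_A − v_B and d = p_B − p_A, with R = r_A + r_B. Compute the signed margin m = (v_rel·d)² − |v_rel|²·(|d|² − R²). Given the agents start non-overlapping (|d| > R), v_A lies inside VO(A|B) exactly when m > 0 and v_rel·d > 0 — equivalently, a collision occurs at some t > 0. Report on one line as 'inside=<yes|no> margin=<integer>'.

d = (27, 13),  |d|² = 898;  R = 5+8 = 13,  c = 898−13² = 729
v_rel = (10, -7),  |v_rel|² = 149;  v_rel·d = (10)·(27) + (-7)·(13) = 179
149·t² − 358·t + 729 = 0  ⇒  m = 179² − 149·729 = -76580
m = -76580 < 0,  v_rel·d = 179 > 0  ⇒  outside

inside=no margin=-76580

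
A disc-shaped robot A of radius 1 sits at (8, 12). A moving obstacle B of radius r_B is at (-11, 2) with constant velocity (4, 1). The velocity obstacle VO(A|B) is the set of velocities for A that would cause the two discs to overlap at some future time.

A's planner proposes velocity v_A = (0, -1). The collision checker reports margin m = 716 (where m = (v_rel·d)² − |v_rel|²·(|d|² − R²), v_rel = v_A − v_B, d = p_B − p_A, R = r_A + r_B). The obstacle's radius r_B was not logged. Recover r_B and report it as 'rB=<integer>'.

m = 716
d = (-19, -10);  v_rel = (-4, -2),  |v_rel|² = 20
v_rel×d = (-4)·(-10) − (-2)·(-19) = 2
since m = R²·20 − 2²:  R² = (4 + 716) / 20 = 36
R = √36 = 6  ⇒  r_B = 6 − 1 = 5

rB=5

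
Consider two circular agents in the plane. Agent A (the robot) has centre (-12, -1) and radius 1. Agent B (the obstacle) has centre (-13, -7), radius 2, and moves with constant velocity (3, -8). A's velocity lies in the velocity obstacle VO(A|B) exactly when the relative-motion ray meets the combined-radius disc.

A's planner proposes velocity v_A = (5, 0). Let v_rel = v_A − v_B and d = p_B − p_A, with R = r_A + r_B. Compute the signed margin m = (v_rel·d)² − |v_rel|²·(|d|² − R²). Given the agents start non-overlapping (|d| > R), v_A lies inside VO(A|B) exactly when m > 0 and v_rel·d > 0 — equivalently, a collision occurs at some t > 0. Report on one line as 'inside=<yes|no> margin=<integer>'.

d = (-1, -6),  |d|² = 37;  R = 1+2 = 3,  c = 37−3² = 28
v_rel = (2, 8),  |v_rel|² = 68;  v_rel·d = (2)·(-1) + (8)·(-6) = -50
68·t² + 100·t + 28 = 0  ⇒  m = (-50)² − 68·28 = 596
m = 596 > 0,  v_rel·d = -50 < 0  ⇒  outside

inside=no margin=596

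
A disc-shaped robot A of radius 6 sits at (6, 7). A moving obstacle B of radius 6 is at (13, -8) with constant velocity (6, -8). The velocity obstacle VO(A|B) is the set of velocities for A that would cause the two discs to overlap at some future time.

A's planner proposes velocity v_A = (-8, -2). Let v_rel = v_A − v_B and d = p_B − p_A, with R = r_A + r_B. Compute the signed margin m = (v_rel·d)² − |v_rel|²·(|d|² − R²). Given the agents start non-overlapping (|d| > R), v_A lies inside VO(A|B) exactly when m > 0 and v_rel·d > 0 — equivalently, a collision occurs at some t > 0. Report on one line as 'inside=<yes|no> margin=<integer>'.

d = (7, -15),  |d|² = 274;  R = 6+6 = 12,  c = 274−12² = 130
v_rel = (-14, 6),  |v_rel|² = 232;  v_rel·d = (-14)·(7) + (6)·(-15) = -188
232·t² + 376·t + 130 = 0  ⇒  m = (-188)² − 232·130 = 5184
m = 5184 > 0,  v_rel·d = -188 < 0  ⇒  outside

inside=no margin=5184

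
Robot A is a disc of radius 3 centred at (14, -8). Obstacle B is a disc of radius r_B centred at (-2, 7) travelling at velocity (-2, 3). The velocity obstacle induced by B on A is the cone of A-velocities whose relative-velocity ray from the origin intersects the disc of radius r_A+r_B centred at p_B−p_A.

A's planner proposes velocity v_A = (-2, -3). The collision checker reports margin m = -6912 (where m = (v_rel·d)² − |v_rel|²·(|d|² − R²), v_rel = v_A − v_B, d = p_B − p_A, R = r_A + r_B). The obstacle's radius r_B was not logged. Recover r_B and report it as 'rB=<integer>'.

m = -6912
d = (-16, 15);  v_rel = (0, -6),  |v_rel|² = 36
v_rel×d = (0)·(15) − (-6)·(-16) = -96
since m = R²·36 − (-96)²:  R² = (9216 + -6912) / 36 = 64
R = √64 = 8  ⇒  r_B = 8 − 3 = 5

rB=5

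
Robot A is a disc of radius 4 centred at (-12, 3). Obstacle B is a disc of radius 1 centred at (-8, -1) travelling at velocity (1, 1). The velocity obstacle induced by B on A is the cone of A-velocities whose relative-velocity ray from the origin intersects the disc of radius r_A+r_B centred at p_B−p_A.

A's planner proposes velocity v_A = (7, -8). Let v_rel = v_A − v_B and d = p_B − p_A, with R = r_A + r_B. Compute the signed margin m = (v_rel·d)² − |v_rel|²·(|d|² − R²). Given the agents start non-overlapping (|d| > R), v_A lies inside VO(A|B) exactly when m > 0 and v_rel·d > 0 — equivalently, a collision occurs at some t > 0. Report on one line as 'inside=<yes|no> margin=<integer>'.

d = (4, -4),  |d|² = 32;  R = 4+1 = 5,  c = 32−5² = 7
v_rel = (6, -9),  |v_rel|² = 117;  v_rel·d = (6)·(4) + (-9)·(-4) = 60
117·t² − 120·t + 7 = 0  ⇒  m = 60² − 117·7 = 2781
m = 2781 > 0,  v_rel·d = 60 > 0  ⇒  inside

inside=yes margin=2781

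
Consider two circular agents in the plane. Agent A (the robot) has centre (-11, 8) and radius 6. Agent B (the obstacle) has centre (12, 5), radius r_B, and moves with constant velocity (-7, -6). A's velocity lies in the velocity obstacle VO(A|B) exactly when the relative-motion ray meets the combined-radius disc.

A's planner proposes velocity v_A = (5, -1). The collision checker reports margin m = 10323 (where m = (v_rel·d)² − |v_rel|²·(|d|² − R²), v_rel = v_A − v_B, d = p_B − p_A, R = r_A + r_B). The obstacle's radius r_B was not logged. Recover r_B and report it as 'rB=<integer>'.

m = 10323
d = (23, -3);  v_rel = (12, 5),  |v_rel|² = 169
v_rel×d = (12)·(-3) − (5)·(23) = -151
since m = R²·169 − (-151)²:  R² = (22801 + 10323) / 169 = 196
R = √196 = 14  ⇒  r_B = 14 − 6 = 8

rB=8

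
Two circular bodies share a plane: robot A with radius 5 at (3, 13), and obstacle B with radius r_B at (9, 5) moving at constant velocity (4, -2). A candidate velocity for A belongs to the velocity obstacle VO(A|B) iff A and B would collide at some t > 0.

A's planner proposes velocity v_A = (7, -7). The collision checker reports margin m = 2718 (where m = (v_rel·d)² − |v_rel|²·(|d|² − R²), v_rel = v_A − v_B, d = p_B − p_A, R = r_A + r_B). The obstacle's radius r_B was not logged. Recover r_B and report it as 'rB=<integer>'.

m = 2718
d = (6, -8);  v_rel = (3, -5),  |v_rel|² = 34
v_rel×d = (3)·(-8) − (-5)·(6) = 6
since m = R²·34 − 6²:  R² = (36 + 2718) / 34 = 81
R = √81 = 9  ⇒  r_B = 9 − 5 = 4

rB=4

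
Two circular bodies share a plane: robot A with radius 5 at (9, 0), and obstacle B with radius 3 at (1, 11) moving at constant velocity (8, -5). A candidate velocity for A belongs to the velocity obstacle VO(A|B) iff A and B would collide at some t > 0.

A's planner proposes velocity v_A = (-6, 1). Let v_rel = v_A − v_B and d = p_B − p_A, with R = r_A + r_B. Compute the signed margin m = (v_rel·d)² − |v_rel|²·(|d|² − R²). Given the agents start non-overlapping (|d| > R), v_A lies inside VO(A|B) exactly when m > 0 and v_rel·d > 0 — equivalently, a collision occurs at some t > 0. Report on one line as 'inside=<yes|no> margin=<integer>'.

d = (-8, 11),  |d|² = 185;  R = 5+3 = 8,  c = 185−8² = 121
v_rel = (-14, 6),  |v_rel|² = 232;  v_rel·d = (-14)·(-8) + (6)·(11) = 178
232·t² − 356·t + 121 = 0  ⇒  m = 178² − 232·121 = 3612
m = 3612 > 0,  v_rel·d = 178 > 0  ⇒  inside

inside=yes margin=3612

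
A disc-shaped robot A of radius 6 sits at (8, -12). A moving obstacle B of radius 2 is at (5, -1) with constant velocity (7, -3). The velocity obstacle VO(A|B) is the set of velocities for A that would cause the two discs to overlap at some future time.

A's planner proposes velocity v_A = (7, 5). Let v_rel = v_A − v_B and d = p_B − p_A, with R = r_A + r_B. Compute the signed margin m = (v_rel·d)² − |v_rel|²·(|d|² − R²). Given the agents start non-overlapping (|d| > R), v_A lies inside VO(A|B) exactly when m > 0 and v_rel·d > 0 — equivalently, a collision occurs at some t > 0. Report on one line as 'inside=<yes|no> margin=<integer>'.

d = (-3, 11),  |d|² = 130;  R = 6+2 = 8,  c = 130−8² = 66
v_rel = (0, 8),  |v_rel|² = 64;  v_rel·d = (0)·(-3) + (8)·(11) = 88
64·t² − 176·t + 66 = 0  ⇒  m = 88² − 64·66 = 3520
m = 3520 > 0,  v_rel·d = 88 > 0  ⇒  inside

inside=yes margin=3520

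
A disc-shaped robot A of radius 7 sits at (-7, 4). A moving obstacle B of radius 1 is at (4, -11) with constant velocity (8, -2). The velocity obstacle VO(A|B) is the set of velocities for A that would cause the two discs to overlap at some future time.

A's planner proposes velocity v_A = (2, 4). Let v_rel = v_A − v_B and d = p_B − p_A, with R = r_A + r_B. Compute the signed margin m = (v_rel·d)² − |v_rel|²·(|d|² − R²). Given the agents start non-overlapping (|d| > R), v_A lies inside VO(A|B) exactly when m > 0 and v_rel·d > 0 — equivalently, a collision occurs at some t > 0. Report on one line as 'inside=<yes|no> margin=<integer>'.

d = (11, -15),  |d|² = 346;  R = 7+1 = 8,  c = 346−8² = 282
v_rel = (-6, 6),  |v_rel|² = 72;  v_rel·d = (-6)·(11) + (6)·(-15) = -156
72·t² + 312·t + 282 = 0  ⇒  m = (-156)² − 72·282 = 4032
m = 4032 > 0,  v_rel·d = -156 < 0  ⇒  outside

inside=no margin=4032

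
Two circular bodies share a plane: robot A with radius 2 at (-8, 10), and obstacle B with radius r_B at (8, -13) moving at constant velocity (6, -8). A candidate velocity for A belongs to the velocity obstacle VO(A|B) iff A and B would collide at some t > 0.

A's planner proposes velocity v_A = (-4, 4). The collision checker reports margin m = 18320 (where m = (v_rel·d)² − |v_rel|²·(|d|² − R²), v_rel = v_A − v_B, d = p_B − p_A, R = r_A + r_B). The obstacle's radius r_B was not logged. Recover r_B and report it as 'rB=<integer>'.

m = 18320
d = (16, -23);  v_rel = (-10, 12),  |v_rel|² = 244
v_rel×d = (-10)·(-23) − (12)·(16) = 38
since m = R²·244 − 38²:  R² = (1444 + 18320) / 244 = 81
R = √81 = 9  ⇒  r_B = 9 − 2 = 7

rB=7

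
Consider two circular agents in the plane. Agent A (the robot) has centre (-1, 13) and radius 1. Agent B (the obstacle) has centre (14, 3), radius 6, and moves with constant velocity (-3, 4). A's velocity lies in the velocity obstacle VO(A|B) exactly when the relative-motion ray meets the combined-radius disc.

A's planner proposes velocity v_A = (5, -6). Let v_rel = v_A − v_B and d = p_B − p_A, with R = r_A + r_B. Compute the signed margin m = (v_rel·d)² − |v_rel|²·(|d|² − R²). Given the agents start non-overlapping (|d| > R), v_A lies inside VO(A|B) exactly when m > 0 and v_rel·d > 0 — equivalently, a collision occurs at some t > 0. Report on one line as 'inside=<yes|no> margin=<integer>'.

d = (15, -10),  |d|² = 325;  R = 1+6 = 7,  c = 325−7² = 276
v_rel = (8, -10),  |v_rel|² = 164;  v_rel·d = (8)·(15) + (-10)·(-10) = 220
164·t² − 440·t + 276 = 0  ⇒  m = 220² − 164·276 = 3136
m = 3136 > 0,  v_rel·d = 220 > 0  ⇒  inside

inside=yes margin=3136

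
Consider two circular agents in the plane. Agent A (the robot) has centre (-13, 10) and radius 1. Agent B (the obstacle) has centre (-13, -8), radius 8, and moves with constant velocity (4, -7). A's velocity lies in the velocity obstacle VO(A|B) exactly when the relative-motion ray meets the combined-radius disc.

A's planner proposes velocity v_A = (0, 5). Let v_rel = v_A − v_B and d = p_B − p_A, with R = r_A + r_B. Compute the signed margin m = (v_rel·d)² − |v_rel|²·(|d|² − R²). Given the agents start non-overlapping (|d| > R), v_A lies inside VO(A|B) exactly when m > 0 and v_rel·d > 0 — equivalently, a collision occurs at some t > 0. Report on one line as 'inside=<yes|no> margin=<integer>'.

d = (0, -18),  |d|² = 324;  R = 1+8 = 9,  c = 324−9² = 243
v_rel = (-4, 12),  |v_rel|² = 160;  v_rel·d = (-4)·(0) + (12)·(-18) = -216
160·t² + 432·t + 243 = 0  ⇒  m = (-216)² − 160·243 = 7776
m = 7776 > 0,  v_rel·d = -216 < 0  ⇒  outside

inside=no margin=7776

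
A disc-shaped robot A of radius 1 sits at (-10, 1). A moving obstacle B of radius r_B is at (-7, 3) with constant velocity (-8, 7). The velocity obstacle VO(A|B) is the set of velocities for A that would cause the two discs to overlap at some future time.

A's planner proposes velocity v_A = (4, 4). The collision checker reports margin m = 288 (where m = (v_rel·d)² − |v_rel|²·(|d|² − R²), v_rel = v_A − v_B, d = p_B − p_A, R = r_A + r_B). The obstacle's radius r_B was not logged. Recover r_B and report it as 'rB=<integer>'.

m = 288
d = (3, 2);  v_rel = (12, -3),  |v_rel|² = 153
v_rel×d = (12)·(2) − (-3)·(3) = 33
since m = R²·153 − 33²:  R² = (1089 + 288) / 153 = 9
R = √9 = 3  ⇒  r_B = 3 − 1 = 2

rB=2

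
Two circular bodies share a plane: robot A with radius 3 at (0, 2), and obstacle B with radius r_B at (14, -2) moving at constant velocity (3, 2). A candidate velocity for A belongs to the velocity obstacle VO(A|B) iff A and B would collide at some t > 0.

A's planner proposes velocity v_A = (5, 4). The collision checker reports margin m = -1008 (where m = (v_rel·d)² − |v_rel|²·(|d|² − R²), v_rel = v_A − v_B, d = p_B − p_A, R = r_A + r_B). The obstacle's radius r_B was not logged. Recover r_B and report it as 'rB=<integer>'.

m = -1008
d = (14, -4);  v_rel = (2, 2),  |v_rel|² = 8
v_rel×d = (2)·(-4) − (2)·(14) = -36
since m = R²·8 − (-36)²:  R² = (1296 + -1008) / 8 = 36
R = √36 = 6  ⇒  r_B = 6 − 3 = 3

rB=3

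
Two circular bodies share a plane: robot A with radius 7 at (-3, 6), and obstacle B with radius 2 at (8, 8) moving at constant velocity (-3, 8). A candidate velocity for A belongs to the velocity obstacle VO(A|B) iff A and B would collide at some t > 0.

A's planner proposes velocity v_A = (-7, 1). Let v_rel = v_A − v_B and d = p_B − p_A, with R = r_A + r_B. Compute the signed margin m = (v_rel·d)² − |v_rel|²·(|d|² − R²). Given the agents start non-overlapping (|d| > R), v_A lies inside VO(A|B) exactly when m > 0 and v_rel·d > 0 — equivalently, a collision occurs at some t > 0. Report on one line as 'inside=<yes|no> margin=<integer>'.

d = (11, 2),  |d|² = 125;  R = 7+2 = 9,  c = 125−9² = 44
v_rel = (-4, -7),  |v_rel|² = 65;  v_rel·d = (-4)·(11) + (-7)·(2) = -58
65·t² + 116·t + 44 = 0  ⇒  m = (-58)² − 65·44 = 504
m = 504 > 0,  v_rel·d = -58 < 0  ⇒  outside

inside=no margin=504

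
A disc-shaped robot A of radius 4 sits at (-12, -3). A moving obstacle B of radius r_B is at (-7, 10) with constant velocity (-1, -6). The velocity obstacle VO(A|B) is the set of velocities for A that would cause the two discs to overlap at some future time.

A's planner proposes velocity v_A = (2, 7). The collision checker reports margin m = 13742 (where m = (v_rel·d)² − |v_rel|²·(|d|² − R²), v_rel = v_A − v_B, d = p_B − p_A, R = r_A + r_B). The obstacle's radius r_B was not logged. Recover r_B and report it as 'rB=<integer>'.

m = 13742
d = (5, 13);  v_rel = (3, 13),  |v_rel|² = 178
v_rel×d = (3)·(13) − (13)·(5) = -26
since m = R²·178 − (-26)²:  R² = (676 + 13742) / 178 = 81
R = √81 = 9  ⇒  r_B = 9 − 4 = 5

rB=5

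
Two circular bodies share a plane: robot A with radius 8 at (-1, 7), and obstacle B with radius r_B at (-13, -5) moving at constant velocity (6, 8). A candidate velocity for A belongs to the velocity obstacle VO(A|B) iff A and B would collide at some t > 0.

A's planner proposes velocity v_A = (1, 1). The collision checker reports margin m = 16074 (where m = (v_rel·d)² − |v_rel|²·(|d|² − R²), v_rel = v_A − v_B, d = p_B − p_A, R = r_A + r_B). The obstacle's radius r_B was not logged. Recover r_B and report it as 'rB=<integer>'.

m = 16074
d = (-12, -12);  v_rel = (-5, -7),  |v_rel|² = 74
v_rel×d = (-5)·(-12) − (-7)·(-12) = -24
since m = R²·74 − (-24)²:  R² = (576 + 16074) / 74 = 225
R = √225 = 15  ⇒  r_B = 15 − 8 = 7

rB=7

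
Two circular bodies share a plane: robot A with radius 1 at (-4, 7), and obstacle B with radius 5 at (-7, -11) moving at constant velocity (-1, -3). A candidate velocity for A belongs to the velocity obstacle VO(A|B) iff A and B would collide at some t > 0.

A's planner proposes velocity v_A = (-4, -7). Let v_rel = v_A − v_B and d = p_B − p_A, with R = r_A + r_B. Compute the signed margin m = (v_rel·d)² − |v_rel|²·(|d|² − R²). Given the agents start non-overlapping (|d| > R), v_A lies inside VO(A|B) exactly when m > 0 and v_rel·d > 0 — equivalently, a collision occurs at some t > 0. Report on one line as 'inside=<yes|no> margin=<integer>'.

d = (-3, -18),  |d|² = 333;  R = 1+5 = 6,  c = 333−6² = 297
v_rel = (-3, -4),  |v_rel|² = 25;  v_rel·d = (-3)·(-3) + (-4)·(-18) = 81
25·t² − 162·t + 297 = 0  ⇒  m = 81² − 25·297 = -864
m = -864 < 0,  v_rel·d = 81 > 0  ⇒  outside

inside=no margin=-864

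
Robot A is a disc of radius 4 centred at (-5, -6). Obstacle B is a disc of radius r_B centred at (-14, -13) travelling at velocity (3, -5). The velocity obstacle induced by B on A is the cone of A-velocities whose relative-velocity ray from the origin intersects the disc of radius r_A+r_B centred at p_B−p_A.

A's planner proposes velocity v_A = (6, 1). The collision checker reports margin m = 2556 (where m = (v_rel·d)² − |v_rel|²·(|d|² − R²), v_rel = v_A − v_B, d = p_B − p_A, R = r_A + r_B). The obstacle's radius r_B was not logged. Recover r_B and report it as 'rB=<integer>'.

m = 2556
d = (-9, -7);  v_rel = (3, 6),  |v_rel|² = 45
v_rel×d = (3)·(-7) − (6)·(-9) = 33
since m = R²·45 − 33²:  R² = (1089 + 2556) / 45 = 81
R = √81 = 9  ⇒  r_B = 9 − 4 = 5

rB=5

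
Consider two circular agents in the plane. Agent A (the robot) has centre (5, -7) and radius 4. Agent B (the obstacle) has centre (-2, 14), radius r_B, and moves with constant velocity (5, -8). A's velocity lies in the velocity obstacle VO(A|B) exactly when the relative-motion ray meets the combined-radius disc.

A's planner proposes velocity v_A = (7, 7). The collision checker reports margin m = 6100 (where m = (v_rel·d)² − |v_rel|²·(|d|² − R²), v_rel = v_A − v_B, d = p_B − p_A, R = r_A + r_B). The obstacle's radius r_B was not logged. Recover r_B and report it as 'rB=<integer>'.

m = 6100
d = (-7, 21);  v_rel = (2, 15),  |v_rel|² = 229
v_rel×d = (2)·(21) − (15)·(-7) = 147
since m = R²·229 − 147²:  R² = (21609 + 6100) / 229 = 121
R = √121 = 11  ⇒  r_B = 11 − 4 = 7

rB=7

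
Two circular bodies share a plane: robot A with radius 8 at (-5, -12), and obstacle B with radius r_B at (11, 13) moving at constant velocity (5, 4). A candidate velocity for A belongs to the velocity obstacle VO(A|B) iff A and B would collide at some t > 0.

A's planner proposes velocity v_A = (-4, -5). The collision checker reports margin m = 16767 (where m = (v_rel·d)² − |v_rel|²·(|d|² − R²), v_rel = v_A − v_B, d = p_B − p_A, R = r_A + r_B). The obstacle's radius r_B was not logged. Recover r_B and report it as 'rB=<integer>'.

m = 16767
d = (16, 25);  v_rel = (-9, -9),  |v_rel|² = 162
v_rel×d = (-9)·(25) − (-9)·(16) = -81
since m = R²·162 − (-81)²:  R² = (6561 + 16767) / 162 = 144
R = √144 = 12  ⇒  r_B = 12 − 8 = 4

rB=4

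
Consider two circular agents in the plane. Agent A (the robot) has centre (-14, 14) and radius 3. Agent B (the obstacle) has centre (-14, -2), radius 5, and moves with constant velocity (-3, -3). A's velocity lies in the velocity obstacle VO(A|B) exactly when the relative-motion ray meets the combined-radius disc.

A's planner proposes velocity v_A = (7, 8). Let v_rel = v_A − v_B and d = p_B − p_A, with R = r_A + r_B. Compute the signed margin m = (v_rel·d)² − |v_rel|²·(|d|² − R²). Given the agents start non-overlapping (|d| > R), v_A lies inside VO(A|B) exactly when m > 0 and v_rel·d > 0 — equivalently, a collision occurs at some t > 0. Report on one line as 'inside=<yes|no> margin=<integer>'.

d = (0, -16),  |d|² = 256;  R = 3+5 = 8,  c = 256−8² = 192
v_rel = (10, 11),  |v_rel|² = 221;  v_rel·d = (10)·(0) + (11)·(-16) = -176
221·t² + 352·t + 192 = 0  ⇒  m = (-176)² − 221·192 = -11456
m = -11456 < 0,  v_rel·d = -176 < 0  ⇒  outside

inside=no margin=-11456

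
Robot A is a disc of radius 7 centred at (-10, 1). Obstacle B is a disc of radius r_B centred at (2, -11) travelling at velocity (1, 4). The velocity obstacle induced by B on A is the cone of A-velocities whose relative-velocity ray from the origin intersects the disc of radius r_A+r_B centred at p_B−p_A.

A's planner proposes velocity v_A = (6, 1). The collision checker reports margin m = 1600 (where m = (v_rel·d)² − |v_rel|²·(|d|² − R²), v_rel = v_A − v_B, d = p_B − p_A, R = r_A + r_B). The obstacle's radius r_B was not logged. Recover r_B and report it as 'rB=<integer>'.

m = 1600
d = (12, -12);  v_rel = (5, -3),  |v_rel|² = 34
v_rel×d = (5)·(-12) − (-3)·(12) = -24
since m = R²·34 − (-24)²:  R² = (576 + 1600) / 34 = 64
R = √64 = 8  ⇒  r_B = 8 − 7 = 1

rB=1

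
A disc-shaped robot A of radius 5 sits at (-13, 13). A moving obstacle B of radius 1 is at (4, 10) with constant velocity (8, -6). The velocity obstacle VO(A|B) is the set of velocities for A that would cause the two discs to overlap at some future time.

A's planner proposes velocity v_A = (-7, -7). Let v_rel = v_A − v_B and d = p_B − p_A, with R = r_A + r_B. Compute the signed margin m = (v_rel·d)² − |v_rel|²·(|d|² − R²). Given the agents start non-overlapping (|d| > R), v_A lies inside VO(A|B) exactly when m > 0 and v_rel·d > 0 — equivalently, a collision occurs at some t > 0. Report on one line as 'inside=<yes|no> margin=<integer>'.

d = (17, -3),  |d|² = 298;  R = 5+1 = 6,  c = 298−6² = 262
v_rel = (-15, -1),  |v_rel|² = 226;  v_rel·d = (-15)·(17) + (-1)·(-3) = -252
226·t² + 504·t + 262 = 0  ⇒  m = (-252)² − 226·262 = 4292
m = 4292 > 0,  v_rel·d = -252 < 0  ⇒  outside

inside=no margin=4292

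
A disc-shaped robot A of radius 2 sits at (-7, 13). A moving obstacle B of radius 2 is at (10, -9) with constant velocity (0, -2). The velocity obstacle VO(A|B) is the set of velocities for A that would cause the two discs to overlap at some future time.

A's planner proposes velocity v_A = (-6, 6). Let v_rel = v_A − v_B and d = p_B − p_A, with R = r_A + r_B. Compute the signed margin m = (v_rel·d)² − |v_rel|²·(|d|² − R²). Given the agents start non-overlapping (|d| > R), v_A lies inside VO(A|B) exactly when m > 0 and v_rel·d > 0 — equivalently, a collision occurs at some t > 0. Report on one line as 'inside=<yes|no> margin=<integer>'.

d = (17, -22),  |d|² = 773;  R = 2+2 = 4,  c = 773−4² = 757
v_rel = (-6, 8),  |v_rel|² = 100;  v_rel·d = (-6)·(17) + (8)·(-22) = -278
100·t² + 556·t + 757 = 0  ⇒  m = (-278)² − 100·757 = 1584
m = 1584 > 0,  v_rel·d = -278 < 0  ⇒  outside

inside=no margin=1584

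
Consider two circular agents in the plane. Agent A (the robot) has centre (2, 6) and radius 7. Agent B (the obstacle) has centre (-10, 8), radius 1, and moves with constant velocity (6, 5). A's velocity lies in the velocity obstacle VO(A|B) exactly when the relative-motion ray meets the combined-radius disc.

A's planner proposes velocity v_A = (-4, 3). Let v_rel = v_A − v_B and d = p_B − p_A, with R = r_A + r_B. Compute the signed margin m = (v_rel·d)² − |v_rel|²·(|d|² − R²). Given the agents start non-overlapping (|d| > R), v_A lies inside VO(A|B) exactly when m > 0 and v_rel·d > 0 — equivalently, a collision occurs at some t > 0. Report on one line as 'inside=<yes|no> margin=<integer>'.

d = (-12, 2),  |d|² = 148;  R = 7+1 = 8,  c = 148−8² = 84
v_rel = (-10, -2),  |v_rel|² = 104;  v_rel·d = (-10)·(-12) + (-2)·(2) = 116
104·t² − 232·t + 84 = 0  ⇒  m = 116² − 104·84 = 4720
m = 4720 > 0,  v_rel·d = 116 > 0  ⇒  inside

inside=yes margin=4720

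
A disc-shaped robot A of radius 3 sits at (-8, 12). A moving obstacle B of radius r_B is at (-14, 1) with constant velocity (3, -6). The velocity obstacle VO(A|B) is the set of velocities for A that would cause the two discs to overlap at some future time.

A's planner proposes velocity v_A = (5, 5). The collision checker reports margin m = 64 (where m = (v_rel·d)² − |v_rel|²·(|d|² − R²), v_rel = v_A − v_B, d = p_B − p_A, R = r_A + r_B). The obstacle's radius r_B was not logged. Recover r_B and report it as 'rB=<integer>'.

m = 64
d = (-6, -11);  v_rel = (2, 11),  |v_rel|² = 125
v_rel×d = (2)·(-11) − (11)·(-6) = 44
since m = R²·125 − 44²:  R² = (1936 + 64) / 125 = 16
R = √16 = 4  ⇒  r_B = 4 − 3 = 1

rB=1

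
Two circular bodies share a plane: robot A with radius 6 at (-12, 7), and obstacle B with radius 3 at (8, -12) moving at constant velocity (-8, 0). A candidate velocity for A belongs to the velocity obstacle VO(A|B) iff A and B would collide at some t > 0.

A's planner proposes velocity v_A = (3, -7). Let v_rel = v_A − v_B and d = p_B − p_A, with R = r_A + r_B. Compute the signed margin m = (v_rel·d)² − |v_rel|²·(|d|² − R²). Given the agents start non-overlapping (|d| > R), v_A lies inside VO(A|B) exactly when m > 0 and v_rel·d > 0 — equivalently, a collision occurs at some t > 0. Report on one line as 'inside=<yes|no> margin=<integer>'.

d = (20, -19),  |d|² = 761;  R = 6+3 = 9,  c = 761−9² = 680
v_rel = (11, -7),  |v_rel|² = 170;  v_rel·d = (11)·(20) + (-7)·(-19) = 353
170·t² − 706·t + 680 = 0  ⇒  m = 353² − 170·680 = 9009
m = 9009 > 0,  v_rel·d = 353 > 0  ⇒  inside

inside=yes margin=9009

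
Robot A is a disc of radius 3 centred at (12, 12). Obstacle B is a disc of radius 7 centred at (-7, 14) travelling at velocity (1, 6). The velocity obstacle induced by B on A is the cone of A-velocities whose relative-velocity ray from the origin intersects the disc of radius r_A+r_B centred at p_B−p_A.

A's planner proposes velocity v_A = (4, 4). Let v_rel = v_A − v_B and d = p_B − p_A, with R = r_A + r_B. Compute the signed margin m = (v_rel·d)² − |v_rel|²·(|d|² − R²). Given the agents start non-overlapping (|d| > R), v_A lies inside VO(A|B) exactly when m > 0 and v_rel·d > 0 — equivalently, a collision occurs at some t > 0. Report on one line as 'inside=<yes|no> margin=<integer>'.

d = (-19, 2),  |d|² = 365;  R = 3+7 = 10,  c = 365−10² = 265
v_rel = (3, -2),  |v_rel|² = 13;  v_rel·d = (3)·(-19) + (-2)·(2) = -61
13·t² + 122·t + 265 = 0  ⇒  m = (-61)² − 13·265 = 276
m = 276 > 0,  v_rel·d = -61 < 0  ⇒  outside

inside=no margin=276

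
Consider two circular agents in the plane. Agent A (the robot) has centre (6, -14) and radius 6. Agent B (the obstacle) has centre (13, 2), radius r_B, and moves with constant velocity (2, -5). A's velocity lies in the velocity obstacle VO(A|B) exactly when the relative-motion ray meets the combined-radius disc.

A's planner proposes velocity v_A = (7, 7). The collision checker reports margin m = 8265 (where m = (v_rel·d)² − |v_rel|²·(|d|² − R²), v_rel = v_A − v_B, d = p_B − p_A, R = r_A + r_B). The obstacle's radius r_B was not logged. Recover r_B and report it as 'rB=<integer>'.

m = 8265
d = (7, 16);  v_rel = (5, 12),  |v_rel|² = 169
v_rel×d = (5)·(16) − (12)·(7) = -4
since m = R²·169 − (-4)²:  R² = (16 + 8265) / 169 = 49
R = √49 = 7  ⇒  r_B = 7 − 6 = 1

rB=1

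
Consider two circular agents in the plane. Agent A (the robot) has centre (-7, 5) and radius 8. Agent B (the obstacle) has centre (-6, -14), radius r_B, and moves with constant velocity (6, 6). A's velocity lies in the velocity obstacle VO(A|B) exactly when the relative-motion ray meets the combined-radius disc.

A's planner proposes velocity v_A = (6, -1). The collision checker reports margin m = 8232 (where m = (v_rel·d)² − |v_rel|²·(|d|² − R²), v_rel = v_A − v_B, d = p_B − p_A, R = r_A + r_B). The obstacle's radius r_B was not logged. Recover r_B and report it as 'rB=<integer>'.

m = 8232
d = (1, -19);  v_rel = (0, -7),  |v_rel|² = 49
v_rel×d = (0)·(-19) − (-7)·(1) = 7
since m = R²·49 − 7²:  R² = (49 + 8232) / 49 = 169
R = √169 = 13  ⇒  r_B = 13 − 8 = 5

rB=5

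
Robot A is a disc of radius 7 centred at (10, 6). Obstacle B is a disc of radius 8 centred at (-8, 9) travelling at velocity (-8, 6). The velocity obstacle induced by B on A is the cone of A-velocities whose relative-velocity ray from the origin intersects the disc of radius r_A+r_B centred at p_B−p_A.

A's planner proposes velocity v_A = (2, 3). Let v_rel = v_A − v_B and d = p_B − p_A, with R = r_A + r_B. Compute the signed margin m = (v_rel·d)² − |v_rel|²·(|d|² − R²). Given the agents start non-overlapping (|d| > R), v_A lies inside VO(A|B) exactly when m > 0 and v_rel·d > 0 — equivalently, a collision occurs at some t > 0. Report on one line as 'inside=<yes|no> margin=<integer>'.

d = (-18, 3),  |d|² = 333;  R = 7+8 = 15,  c = 333−15² = 108
v_rel = (10, -3),  |v_rel|² = 109;  v_rel·d = (10)·(-18) + (-3)·(3) = -189
109·t² + 378·t + 108 = 0  ⇒  m = (-189)² − 109·108 = 23949
m = 23949 > 0,  v_rel·d = -189 < 0  ⇒  outside

inside=no margin=23949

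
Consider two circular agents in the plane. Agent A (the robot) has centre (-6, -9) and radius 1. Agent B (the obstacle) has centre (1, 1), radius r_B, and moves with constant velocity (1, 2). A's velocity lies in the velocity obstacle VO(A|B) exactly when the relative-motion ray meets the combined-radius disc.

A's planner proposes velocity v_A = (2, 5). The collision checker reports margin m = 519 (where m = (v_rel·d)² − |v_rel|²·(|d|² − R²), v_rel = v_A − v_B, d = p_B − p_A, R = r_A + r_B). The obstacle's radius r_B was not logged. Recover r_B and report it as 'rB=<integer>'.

m = 519
d = (7, 10);  v_rel = (1, 3),  |v_rel|² = 10
v_rel×d = (1)·(10) − (3)·(7) = -11
since m = R²·10 − (-11)²:  R² = (121 + 519) / 10 = 64
R = √64 = 8  ⇒  r_B = 8 − 1 = 7

rB=7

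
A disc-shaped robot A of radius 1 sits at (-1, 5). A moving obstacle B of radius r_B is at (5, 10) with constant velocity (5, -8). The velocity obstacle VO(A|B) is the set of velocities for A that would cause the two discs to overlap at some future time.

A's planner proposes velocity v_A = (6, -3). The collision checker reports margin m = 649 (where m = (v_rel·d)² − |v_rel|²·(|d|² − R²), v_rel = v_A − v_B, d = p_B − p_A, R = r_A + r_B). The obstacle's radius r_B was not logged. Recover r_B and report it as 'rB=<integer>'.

m = 649
d = (6, 5);  v_rel = (1, 5),  |v_rel|² = 26
v_rel×d = (1)·(5) − (5)·(6) = -25
since m = R²·26 − (-25)²:  R² = (625 + 649) / 26 = 49
R = √49 = 7  ⇒  r_B = 7 − 1 = 6

rB=6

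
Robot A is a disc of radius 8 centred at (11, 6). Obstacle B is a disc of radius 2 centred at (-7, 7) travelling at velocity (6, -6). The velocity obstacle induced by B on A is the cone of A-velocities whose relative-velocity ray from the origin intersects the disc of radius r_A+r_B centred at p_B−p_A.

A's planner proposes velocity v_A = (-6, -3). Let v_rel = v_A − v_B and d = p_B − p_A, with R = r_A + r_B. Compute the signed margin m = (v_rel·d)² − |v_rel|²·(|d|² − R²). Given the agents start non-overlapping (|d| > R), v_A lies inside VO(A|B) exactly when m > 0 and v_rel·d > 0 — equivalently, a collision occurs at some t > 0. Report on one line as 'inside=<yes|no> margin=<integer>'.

d = (-18, 1),  |d|² = 325;  R = 8+2 = 10,  c = 325−10² = 225
v_rel = (-12, 3),  |v_rel|² = 153;  v_rel·d = (-12)·(-18) + (3)·(1) = 219
153·t² − 438·t + 225 = 0  ⇒  m = 219² − 153·225 = 13536
m = 13536 > 0,  v_rel·d = 219 > 0  ⇒  inside

inside=yes margin=13536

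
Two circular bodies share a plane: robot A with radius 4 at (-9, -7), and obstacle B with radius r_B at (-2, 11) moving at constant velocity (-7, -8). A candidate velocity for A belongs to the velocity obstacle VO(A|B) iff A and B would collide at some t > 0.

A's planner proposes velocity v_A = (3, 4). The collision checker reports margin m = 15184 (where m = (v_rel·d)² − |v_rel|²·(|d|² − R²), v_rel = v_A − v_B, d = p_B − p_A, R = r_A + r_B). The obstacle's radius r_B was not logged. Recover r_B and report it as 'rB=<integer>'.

m = 15184
d = (7, 18);  v_rel = (10, 12),  |v_rel|² = 244
v_rel×d = (10)·(18) − (12)·(7) = 96
since m = R²·244 − 96²:  R² = (9216 + 15184) / 244 = 100
R = √100 = 10  ⇒  r_B = 10 − 4 = 6

rB=6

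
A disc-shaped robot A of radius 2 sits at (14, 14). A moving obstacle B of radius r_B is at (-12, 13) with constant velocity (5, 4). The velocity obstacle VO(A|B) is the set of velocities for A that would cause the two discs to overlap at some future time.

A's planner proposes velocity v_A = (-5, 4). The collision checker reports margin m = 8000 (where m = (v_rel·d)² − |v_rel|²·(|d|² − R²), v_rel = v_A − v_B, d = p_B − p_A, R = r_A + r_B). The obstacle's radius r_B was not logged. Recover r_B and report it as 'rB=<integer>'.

m = 8000
d = (-26, -1);  v_rel = (-10, 0),  |v_rel|² = 100
v_rel×d = (-10)·(-1) − (0)·(-26) = 10
since m = R²·100 − 10²:  R² = (100 + 8000) / 100 = 81
R = √81 = 9  ⇒  r_B = 9 − 2 = 7

rB=7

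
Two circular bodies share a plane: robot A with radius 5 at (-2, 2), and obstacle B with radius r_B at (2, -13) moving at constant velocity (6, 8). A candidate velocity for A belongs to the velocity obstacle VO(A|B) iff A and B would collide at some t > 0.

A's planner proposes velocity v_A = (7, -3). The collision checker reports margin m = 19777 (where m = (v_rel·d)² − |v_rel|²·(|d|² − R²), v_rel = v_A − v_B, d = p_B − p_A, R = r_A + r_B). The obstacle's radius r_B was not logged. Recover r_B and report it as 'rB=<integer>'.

m = 19777
d = (4, -15);  v_rel = (1, -11),  |v_rel|² = 122
v_rel×d = (1)·(-15) − (-11)·(4) = 29
since m = R²·122 − 29²:  R² = (841 + 19777) / 122 = 169
R = √169 = 13  ⇒  r_B = 13 − 5 = 8

rB=8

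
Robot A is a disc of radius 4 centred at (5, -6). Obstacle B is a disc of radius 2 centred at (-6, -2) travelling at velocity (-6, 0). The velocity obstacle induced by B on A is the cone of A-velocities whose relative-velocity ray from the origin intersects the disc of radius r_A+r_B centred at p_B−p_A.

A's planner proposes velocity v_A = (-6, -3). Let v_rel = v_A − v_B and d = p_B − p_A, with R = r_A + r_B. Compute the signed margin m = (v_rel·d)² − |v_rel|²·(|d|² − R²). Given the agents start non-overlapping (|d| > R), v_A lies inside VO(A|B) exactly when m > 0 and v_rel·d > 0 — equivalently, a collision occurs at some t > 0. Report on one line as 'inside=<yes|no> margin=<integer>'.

d = (-11, 4),  |d|² = 137;  R = 4+2 = 6,  c = 137−6² = 101
v_rel = (0, -3),  |v_rel|² = 9;  v_rel·d = (0)·(-11) + (-3)·(4) = -12
9·t² + 24·t + 101 = 0  ⇒  m = (-12)² − 9·101 = -765
m = -765 < 0,  v_rel·d = -12 < 0  ⇒  outside

inside=no margin=-765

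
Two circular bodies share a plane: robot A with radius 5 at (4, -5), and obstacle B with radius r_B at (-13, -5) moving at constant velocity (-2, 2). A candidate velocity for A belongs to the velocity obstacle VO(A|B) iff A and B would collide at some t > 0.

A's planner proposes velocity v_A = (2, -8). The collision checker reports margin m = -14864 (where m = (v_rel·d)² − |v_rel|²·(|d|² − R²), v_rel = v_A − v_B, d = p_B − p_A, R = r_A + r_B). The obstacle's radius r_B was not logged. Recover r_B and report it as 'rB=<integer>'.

m = -14864
d = (-17, 0);  v_rel = (4, -10),  |v_rel|² = 116
v_rel×d = (4)·(0) − (-10)·(-17) = -170
since m = R²·116 − (-170)²:  R² = (28900 + -14864) / 116 = 121
R = √121 = 11  ⇒  r_B = 11 − 5 = 6

rB=6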